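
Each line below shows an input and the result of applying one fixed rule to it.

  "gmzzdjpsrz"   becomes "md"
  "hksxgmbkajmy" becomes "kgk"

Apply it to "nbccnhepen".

The rule is to delete the last 3 characters, then keep one character in every 3, starting at position 2 (positions 2nd, 5th, 8th, ...).
For "nbccnhepen", step one produces "nbccnhe"; step two turns that into "bn".

bn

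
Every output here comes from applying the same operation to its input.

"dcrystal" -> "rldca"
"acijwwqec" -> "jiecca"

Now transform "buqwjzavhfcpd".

uqpjhfdcba

What's happening: sort the characters into reverse alphabetical order, then delete the first 3 characters.
On "buqwjzavhfcpd": the first step gives "zwvuqpjhfdcba", and the second then gives "uqpjhfdcba".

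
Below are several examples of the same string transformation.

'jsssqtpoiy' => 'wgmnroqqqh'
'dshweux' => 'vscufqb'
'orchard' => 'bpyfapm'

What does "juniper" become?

Each output is the input with this applied: shift every letter 2 places backward in the alphabet (wrapping around), then reverse the string.
For "juniper", step one produces "hslgncp"; step two turns that into "pcnglsh".

pcnglsh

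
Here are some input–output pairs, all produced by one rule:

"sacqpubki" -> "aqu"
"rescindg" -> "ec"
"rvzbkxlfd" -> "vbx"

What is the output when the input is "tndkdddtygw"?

nkdt

Each output is the input with this applied: delete the last 3 characters, then keep every other character starting from the second (positions 2nd, 4th, 6th, ...).
"tndkdddtygw" → "tndkdddt" → "nkdt".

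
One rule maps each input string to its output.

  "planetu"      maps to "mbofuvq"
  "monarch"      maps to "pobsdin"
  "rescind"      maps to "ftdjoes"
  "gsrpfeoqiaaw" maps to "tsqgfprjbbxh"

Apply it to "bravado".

sbwbepc

The transformation: shift every letter 1 place forward in the alphabet (wrapping around), then move the first character to the end.
So "bravado" becomes "sbwbepc".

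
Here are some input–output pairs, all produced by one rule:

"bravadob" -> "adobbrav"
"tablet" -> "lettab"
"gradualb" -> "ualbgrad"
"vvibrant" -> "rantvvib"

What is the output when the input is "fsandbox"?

dboxfsan

What's happening: swap the front and back halves of the string.
On "fsandbox" that produces "dboxfsan".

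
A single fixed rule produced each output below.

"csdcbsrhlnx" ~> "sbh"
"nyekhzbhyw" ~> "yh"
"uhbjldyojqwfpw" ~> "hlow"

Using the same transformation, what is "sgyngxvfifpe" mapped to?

ggf

Each output is the input with this applied: delete the last 3 characters, then keep one character in every 3, starting at position 2 (positions 2nd, 5th, 8th, ...).
Applying both steps to "sgyngxvfifpe": "sgyngxvfi", then "ggf".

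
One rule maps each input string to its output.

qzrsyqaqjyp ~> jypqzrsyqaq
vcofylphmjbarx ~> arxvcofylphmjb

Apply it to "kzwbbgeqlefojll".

Rule — move the last 3 characters to the front (rotate right by 3).
Applying that to "kzwbbgeqlefojll" gives "jllkzwbbgeqlefo".

jllkzwbbgeqlefo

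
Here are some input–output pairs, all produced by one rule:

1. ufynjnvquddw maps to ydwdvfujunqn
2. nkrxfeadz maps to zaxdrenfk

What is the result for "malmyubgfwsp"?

Each output is the input with this applied: sort the characters into reverse alphabetical order, then take characters alternately from the front and the back (1st, last, 2nd, 2nd-last, ...).
"malmyubgfwsp" → "ywuspmmlgfba" → "yawbufsgplmm".

yawbufsgplmm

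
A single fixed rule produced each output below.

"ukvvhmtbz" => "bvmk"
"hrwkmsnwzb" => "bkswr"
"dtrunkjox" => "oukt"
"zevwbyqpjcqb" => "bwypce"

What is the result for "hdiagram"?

The transformation: keep every other character starting from the second (positions 2nd, 4th, 6th, ...), then swap the first and last characters.
Working it through for "hdiagram": intermediate "darm", final "mard".

mard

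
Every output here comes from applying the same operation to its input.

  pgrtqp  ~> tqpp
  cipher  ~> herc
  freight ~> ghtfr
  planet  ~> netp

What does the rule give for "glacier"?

In each case the input is transformed by: move the last 3 characters to the front (rotate right by 3), then delete the last 2 characters.
For "glacier" the result is "iergl".

iergl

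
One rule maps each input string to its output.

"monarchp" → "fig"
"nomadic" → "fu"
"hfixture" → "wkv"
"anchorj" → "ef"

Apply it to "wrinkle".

ib

Rule — shift every letter 9 places backward in the alphabet (wrapping around), then keep one character in every 3, starting at position 2 (positions 2nd, 5th, 8th, ...).
On "wrinkle": the first step gives "nizebcv", and the second then gives "ib".
(Check on "anchorj": → "retyfia" → "ef" ✓)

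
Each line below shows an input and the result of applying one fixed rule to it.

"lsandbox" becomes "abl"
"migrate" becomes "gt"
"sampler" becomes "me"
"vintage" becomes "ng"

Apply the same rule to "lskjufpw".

kfl

The transformation: move the first character to the end, then keep one character in every 3, starting at position 2 (positions 2nd, 5th, 8th, ...).
On "lskjufpw": the first step gives "skjufpwl", and the second then gives "kfl".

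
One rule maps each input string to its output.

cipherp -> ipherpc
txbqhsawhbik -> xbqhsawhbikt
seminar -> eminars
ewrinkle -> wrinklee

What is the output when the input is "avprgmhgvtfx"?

vprgmhgvtfxa

The transformation: move the first character to the end.
Applying that to "avprgmhgvtfx" gives "vprgmhgvtfxa".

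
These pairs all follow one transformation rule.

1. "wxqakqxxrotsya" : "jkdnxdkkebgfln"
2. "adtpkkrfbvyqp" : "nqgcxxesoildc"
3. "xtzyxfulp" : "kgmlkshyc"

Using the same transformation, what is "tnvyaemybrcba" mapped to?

gailnrzloepon

Looking at the pairs, the operation is to shift every letter 13 places forward in the alphabet (wrapping around) — i.e. ROT13.
For "tnvyaemybrcba" the result is "gailnrzloepon".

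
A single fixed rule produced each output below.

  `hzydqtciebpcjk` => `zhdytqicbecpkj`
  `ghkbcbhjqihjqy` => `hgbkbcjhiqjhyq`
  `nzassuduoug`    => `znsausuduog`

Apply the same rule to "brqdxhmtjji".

rbdqhxtmjji

The pattern: swap each adjacent pair of characters (1↔2, 3↔4, ...).
Applying that to "brqdxhmtjji" gives "rbdqhxtmjji".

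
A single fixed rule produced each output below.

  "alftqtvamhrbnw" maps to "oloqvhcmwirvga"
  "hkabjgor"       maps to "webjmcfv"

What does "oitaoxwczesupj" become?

The rule is to move the first 3 characters to the end (rotate left by 3), then shift every letter 5 places backward in the alphabet (wrapping around).
On "oitaoxwczesupj": the first step gives "aoxwczesupjoit", and the second then gives "vjsrxuznpkejdo".

vjsrxuznpkejdo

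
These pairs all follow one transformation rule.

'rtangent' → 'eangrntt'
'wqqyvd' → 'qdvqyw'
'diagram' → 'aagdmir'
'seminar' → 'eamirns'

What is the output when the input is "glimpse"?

The rule is to sort the characters into alphabetical order, then swap each adjacent pair of characters (1↔2, 3↔4, ...).
"glimpse" → "egilmps" → "gelipms".

gelipms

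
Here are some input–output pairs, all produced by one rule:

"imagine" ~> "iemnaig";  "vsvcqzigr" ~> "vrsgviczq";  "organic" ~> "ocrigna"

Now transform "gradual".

Looking at the pairs, the operation is to take characters alternately from the front and the back (1st, last, 2nd, 2nd-last, ...).
Applying that to "gradual" gives "glraaud".

glraaud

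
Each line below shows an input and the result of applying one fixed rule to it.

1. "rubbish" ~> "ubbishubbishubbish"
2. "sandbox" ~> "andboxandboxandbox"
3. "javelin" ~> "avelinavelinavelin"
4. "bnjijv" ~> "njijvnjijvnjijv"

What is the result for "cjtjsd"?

The rule is to delete the first character, then write the whole string 3 times in a row.
"cjtjsd" → "jtjsd" → "jtjsdjtjsdjtjsd".

jtjsdjtjsdjtjsd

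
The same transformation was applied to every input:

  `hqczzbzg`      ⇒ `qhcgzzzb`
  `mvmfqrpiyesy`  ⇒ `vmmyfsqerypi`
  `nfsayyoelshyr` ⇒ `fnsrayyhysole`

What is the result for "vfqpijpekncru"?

What's happening: move the first character to the end, then take characters alternately from the front and the back (1st, last, 2nd, 2nd-last, ...).
Working it through for "vfqpijpekncru": intermediate "fqpijpekncruv", final "fvqupricjnpke".

fvqupricjnpke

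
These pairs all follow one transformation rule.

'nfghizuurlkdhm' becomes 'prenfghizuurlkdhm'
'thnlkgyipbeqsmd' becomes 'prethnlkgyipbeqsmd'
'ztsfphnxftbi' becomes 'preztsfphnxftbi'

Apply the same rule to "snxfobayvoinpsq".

The transformation: prepend "pre".
Doing the same to "snxfobayvoinpsq": "presnxfobayvoinpsq".

presnxfobayvoinpsq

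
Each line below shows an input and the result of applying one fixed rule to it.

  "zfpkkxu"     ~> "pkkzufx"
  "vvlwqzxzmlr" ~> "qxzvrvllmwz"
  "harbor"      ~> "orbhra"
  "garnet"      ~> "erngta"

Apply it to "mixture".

xutmeir

The rule is to take characters alternately from the front and the back (1st, last, 2nd, 2nd-last, ...), then move the last 3 characters to the front (rotate right by 3).
"mixture" → "meirxut" → "xutmeir".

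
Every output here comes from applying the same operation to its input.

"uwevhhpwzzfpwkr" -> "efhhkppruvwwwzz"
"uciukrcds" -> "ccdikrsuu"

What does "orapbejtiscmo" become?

abceijmooprst

The transformation: sort the characters into alphabetical order.
Doing the same to "orapbejtiscmo": "abceijmooprst".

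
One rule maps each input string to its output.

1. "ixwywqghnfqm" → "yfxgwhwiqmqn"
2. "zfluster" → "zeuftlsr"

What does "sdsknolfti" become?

tdsfsioknl

The transformation: sort the characters into reverse alphabetical order, then take characters alternately from the front and the back (1st, last, 2nd, 2nd-last, ...).
Starting from "sdsknolfti": after the first operation, "tssonlkifd"; after the second, "tdsfsioknl".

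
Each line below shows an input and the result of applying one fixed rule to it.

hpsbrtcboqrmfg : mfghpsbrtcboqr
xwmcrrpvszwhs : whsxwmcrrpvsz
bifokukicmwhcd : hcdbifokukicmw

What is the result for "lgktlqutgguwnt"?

wntlgktlqutggu

The rule is to move the last 3 characters to the front (rotate right by 3).
For "lgktlqutgguwnt" the result is "wntlgktlqutggu".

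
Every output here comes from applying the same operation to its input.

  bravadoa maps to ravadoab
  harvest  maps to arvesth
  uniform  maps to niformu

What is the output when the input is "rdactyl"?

dactylr

The transformation: move the first character to the end.
"rdactyl" → "dactylr".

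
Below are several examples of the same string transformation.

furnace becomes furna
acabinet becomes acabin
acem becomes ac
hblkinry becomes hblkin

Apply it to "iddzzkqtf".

Looking at the pairs, the operation is to delete the last 2 characters.
So "iddzzkqtf" becomes "iddzzkq".

iddzzkq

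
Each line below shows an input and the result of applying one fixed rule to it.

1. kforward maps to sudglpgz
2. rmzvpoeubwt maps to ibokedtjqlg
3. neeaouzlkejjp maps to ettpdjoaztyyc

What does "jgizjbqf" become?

uvxoyqfy

What's happening: shift every letter 11 places backward in the alphabet (wrapping around), then swap the first and last characters.
On "jgizjbqf" that produces "uvxoyqfy".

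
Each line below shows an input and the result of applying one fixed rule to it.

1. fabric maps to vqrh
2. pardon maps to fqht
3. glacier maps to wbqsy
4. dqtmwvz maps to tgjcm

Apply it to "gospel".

In each case the input is transformed by: delete the last 2 characters, then shift every letter 10 places backward in the alphabet (wrapping around).
Starting from "gospel": after the first operation, "gosp"; after the second, "weif".

weif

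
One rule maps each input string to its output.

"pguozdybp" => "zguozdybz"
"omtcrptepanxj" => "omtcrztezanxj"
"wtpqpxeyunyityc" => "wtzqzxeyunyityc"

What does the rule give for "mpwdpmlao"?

mzwdzmlao

The transformation: replace every "p" with "z".
Doing the same to "mpwdpmlao": "mzwdzmlao".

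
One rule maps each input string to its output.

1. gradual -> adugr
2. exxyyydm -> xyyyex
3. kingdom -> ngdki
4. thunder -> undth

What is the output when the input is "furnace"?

Each output is the input with this applied: delete the last 2 characters, then move the first 2 characters to the end (rotate left by 2).
Working it through for "furnace": intermediate "furna", final "rnafu".

rnafu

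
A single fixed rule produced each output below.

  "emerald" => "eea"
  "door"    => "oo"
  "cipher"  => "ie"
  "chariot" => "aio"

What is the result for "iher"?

ie

Rule — keep only the vowels.
Applying that to "iher" gives "ie".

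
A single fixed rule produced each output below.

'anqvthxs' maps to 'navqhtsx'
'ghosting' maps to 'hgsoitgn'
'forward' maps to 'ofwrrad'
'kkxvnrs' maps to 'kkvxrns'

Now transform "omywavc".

mowyvac

Looking at the pairs, the operation is to swap each adjacent pair of characters (1↔2, 3↔4, ...).
So "omywavc" becomes "mowyvac".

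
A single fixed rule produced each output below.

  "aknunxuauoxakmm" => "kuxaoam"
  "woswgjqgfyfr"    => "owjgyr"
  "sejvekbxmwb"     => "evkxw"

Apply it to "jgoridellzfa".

The rule is to keep every other character starting from the second (positions 2nd, 4th, 6th, ...).
Doing the same to "jgoridellzfa": "grdlza".

grdlza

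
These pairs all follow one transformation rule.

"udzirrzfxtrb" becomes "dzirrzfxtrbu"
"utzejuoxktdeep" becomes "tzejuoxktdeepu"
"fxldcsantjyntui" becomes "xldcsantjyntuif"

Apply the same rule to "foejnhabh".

oejnhabhf

The pattern: move the first character to the end.
Doing the same to "foejnhabh": "oejnhabhf".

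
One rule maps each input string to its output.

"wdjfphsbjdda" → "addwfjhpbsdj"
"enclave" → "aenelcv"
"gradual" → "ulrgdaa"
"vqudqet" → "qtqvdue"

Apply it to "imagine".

iemigan

Looking at the pairs, the operation is to swap each adjacent pair of characters (1↔2, 3↔4, ...), then move the last 2 characters to the front (rotate right by 2).
"imagine" → "miganie" → "iemigan".
(Check on "enclave": → "nelcvae" → "aenelcv" ✓)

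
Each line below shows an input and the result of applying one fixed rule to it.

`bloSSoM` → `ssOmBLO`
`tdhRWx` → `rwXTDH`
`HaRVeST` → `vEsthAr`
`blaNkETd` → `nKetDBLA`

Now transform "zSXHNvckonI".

The rule is to flip the case of every letter, then move the first 3 characters to the end (rotate left by 3).
Starting from "zSXHNvckonI": after the first operation, "ZsxhnVCKONi"; after the second, "hnVCKONiZsx".

hnVCKONiZsx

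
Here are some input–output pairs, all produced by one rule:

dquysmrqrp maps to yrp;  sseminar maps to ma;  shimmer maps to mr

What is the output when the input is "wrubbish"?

bs

Rule — move the first character to the end, then keep one character in every 3, starting at position 3 (positions 3rd, 6th, 9th, ...).
For "wrubbish" the result is "bs".
(Check on "dquysmrqrp": → "quysmrqrpd" → "yrp" ✓)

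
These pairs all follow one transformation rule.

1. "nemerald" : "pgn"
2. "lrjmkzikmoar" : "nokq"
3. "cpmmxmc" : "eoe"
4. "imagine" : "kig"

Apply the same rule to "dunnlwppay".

Looking at the pairs, the operation is to keep one character in every 3, starting at position 1 (positions 1st, 4th, 7th, ...), then shift every letter 2 places forward in the alphabet (wrapping around).
On "dunnlwppay": the first step gives "dnpy", and the second then gives "fpra".

fpra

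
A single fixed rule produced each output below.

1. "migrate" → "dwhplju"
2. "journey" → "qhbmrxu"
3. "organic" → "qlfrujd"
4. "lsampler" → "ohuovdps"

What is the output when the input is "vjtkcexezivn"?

lyqymwnfhahc

What's happening: move the last 3 characters to the front (rotate right by 3), then shift every letter 3 places forward in the alphabet (wrapping around).
So "vjtkcexezivn" becomes "lyqymwnfhahc".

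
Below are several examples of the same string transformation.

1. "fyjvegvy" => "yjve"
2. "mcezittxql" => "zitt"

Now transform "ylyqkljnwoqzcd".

The rule is to move the last 3 characters to the front (rotate right by 3), then keep only the last 4 characters.
Applying both steps to "ylyqkljnwoqzcd": "zcdylyqkljnwoq", then "nwoq".

nwoq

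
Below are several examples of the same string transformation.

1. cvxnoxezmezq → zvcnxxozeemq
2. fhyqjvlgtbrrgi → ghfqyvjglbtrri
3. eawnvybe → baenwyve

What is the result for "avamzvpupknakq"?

In each case the input is transformed by: swap each adjacent pair of characters (1↔2, 3↔4, ...), then move the last character to the front.
"avamzvpupknakq" → "vamavzupkpanqk" → "kvamavzupkpanq".

kvamavzupkpanq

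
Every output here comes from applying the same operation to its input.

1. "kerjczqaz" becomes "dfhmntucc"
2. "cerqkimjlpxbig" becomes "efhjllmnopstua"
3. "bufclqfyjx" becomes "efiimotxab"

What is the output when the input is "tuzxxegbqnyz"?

ehjqtwxaabcc

The transformation: sort the characters into alphabetical order, then shift every letter 3 places forward in the alphabet (wrapping around).
For "tuzxxegbqnyz", step one produces "begnqtuxxyzz"; step two turns that into "ehjqtwxaabcc".
(Check on "kerjczqaz": → "acejkqrzz" → "dfhmntucc" ✓)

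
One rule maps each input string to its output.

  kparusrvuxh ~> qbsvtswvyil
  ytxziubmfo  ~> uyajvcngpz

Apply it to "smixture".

The transformation: shift every letter 1 place forward in the alphabet (wrapping around), then move the first character to the end.
For "smixture", step one produces "tnjyuvsf"; step two turns that into "njyuvsft".

njyuvsft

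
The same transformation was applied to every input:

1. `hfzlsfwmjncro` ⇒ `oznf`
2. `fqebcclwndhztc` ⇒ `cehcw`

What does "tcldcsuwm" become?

mls

The rule is to take characters alternately from the front and the back (1st, last, 2nd, 2nd-last, ...), then keep one character in every 3, starting at position 2 (positions 2nd, 5th, 8th, ...).
Applying both steps to "tcldcsuwm": "tmcwludsc", then "mls".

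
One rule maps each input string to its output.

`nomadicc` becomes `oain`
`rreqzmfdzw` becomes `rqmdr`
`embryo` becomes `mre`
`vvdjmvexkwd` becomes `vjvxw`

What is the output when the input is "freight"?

Each output is the input with this applied: swap the first and last characters, then keep every other character starting from the second (positions 2nd, 4th, 6th, ...).
Doing the same to "freight": "rih".

rih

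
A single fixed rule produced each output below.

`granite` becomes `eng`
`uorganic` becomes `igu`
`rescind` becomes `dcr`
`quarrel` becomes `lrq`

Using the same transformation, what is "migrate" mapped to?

erm

The rule is to keep one character in every 3, starting at position 1 (positions 1st, 4th, 7th, ...), then reverse the string.
Working it through for "migrate": intermediate "mre", final "erm".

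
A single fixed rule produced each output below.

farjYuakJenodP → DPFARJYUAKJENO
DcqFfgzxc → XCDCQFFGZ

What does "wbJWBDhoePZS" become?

Each output is the input with this applied: move the last 2 characters to the front (rotate right by 2), then convert every letter to uppercase.
"wbJWBDhoePZS" → "ZSwbJWBDhoeP" → "ZSWBJWBDHOEP".
(Check on "farjYuakJenodP": → "dPfarjYuakJeno" → "DPFARJYUAKJENO" ✓)

ZSWBJWBDHOEP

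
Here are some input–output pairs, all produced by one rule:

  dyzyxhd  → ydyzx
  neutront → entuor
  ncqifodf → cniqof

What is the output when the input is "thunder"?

The pattern: delete the last 2 characters, then swap each adjacent pair of characters (1↔2, 3↔4, ...).
"thunder" → "thund" → "htnud".

htnud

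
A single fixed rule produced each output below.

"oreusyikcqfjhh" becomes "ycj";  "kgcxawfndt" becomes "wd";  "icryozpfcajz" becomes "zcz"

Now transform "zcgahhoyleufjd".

The transformation: delete the first 3 characters, then keep one character in every 3, starting at position 3 (positions 3rd, 6th, 9th, ...).
Applying both steps to "zcgahhoyleufjd": "ahhoyleufjd", then "hlf".

hlf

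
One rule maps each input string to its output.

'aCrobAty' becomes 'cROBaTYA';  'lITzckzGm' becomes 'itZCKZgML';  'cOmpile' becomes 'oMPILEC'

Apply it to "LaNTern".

Rule — move the first character to the end, then flip the case of every letter.
Starting from "LaNTern": after the first operation, "aNTernL"; after the second, "AntERNl".

AntERNl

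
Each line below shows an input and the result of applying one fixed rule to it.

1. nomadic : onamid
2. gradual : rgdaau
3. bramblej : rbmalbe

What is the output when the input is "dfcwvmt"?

The rule is to delete the last character, then swap each adjacent pair of characters (1↔2, 3↔4, ...).
Working it through for "dfcwvmt": intermediate "dfcwvm", final "fdwcmv".

fdwcmv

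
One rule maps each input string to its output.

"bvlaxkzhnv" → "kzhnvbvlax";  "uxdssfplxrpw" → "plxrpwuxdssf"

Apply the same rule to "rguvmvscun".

The pattern: swap the front and back halves of the string.
So "rguvmvscun" becomes "vscunrguvm".

vscunrguvm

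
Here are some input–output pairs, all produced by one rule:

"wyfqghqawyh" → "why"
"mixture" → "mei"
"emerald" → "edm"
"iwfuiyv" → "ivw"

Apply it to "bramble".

The transformation: take characters alternately from the front and the back (1st, last, 2nd, 2nd-last, ...), then keep only the first 3 characters.
Doing the same to "bramble": "ber".

ber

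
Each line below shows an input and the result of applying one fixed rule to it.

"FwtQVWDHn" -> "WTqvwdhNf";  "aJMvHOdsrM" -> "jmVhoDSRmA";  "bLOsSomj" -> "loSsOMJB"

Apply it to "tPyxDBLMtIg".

pYXdblmTiGT

The transformation: move the first character to the end, then flip the case of every letter.
"tPyxDBLMtIg" → "PyxDBLMtIgt" → "pYXdblmTiGT".
(Check on "FwtQVWDHn": → "wtQVWDHnF" → "WTqvwdhNf" ✓)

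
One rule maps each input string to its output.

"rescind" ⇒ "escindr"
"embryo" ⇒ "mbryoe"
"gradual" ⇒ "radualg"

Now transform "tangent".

Looking at the pairs, the operation is to move the first character to the end.
For "tangent" the result is "angentt".

angentt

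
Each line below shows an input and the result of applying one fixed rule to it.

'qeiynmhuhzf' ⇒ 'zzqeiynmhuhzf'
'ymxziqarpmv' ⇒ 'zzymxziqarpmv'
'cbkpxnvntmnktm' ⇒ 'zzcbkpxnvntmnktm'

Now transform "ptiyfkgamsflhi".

The pattern: prepend "zz".
Applying that to "ptiyfkgamsflhi" gives "zzptiyfkgamsflhi".

zzptiyfkgamsflhi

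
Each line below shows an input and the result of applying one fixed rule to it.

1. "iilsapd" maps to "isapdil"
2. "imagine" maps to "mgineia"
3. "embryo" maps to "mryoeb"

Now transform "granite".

Rule — move the first 2 characters to the end (rotate left by 2), then swap the first and last characters.
Starting from "granite": after the first operation, "anitegr"; after the second, "rnitega".
(Check on "iilsapd": → "lsapdii" → "isapdil" ✓)

rnitega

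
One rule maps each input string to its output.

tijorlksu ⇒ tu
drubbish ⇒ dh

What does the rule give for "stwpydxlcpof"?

What's happening: take characters alternately from the front and the back (1st, last, 2nd, 2nd-last, ...), then keep only the first 2 characters.
Applying both steps to "stwpydxlcpof": "sftowppcyldx", then "sf".

sf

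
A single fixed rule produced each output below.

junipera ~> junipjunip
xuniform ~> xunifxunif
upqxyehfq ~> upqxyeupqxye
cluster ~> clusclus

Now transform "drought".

droudrou

Each output is the input with this applied: delete the last 3 characters, then write the whole string twice.
Applying that to "drought" gives "droudrou".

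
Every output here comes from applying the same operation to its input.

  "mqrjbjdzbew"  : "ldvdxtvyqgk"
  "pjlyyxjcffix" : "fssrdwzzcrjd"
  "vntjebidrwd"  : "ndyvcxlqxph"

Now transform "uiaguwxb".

What's happening: shift every letter 6 places backward in the alphabet (wrapping around), then move the first 2 characters to the end (rotate left by 2).
On "uiaguwxb": the first step gives "ocuaoqrv", and the second then gives "uaoqrvoc".

uaoqrvoc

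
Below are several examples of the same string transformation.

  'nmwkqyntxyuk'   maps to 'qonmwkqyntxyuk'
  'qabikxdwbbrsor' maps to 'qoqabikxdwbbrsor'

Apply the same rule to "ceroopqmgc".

qoceroopqmgc

Looking at the pairs, the operation is to prepend "qo".
Applying that to "ceroopqmgc" gives "qoceroopqmgc".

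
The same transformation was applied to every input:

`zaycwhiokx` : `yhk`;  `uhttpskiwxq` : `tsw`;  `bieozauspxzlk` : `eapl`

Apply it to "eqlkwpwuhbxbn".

Each output is the input with this applied: keep one character in every 3, starting at position 3 (positions 3rd, 6th, 9th, ...).
For "eqlkwpwuhbxbn" the result is "lphb".

lphb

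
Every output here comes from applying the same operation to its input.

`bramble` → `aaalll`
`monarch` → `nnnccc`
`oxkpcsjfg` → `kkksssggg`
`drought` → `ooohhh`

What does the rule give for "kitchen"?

Looking at the pairs, the operation is to keep one character in every 3, starting at position 3 (positions 3rd, 6th, 9th, ...), then repeat every character 3 times.
On "kitchen" that produces "ttteee".

ttteee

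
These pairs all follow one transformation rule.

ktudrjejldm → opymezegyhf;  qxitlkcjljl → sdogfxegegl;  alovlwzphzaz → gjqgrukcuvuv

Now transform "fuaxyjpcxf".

pvstekxsaa

The rule is to move the first character to the end, then shift every letter 5 places backward in the alphabet (wrapping around).
On "fuaxyjpcxf": the first step gives "uaxyjpcxff", and the second then gives "pvstekxsaa".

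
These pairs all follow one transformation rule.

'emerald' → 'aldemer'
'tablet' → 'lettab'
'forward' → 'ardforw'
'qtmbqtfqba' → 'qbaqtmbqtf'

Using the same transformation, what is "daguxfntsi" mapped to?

tsidaguxfn

The transformation: move the last 3 characters to the front (rotate right by 3).
"daguxfntsi" → "tsidaguxfn".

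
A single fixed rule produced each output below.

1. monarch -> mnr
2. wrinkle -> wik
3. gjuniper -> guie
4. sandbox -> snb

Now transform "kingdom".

Each output is the input with this applied: swap each adjacent pair of characters (1↔2, 3↔4, ...), then keep every other character starting from the second (positions 2nd, 4th, 6th, ...).
Starting from "kingdom": after the first operation, "ikgnodm"; after the second, "knd".
(Check on "gjuniper": → "jgnupire" → "guie" ✓)

knd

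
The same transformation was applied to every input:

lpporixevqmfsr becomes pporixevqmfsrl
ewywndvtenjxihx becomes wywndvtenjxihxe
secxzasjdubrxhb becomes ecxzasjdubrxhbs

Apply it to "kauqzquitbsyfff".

auqzquitbsyfffk

Each output is the input with this applied: move the first character to the end.
For "kauqzquitbsyfff" the result is "auqzquitbsyfffk".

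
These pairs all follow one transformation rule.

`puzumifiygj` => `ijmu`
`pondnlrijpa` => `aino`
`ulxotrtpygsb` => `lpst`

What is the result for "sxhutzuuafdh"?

The transformation: keep one character in every 3, starting at position 2 (positions 2nd, 5th, 8th, ...), then sort the characters into alphabetical order.
For "sxhutzuuafdh" the result is "dtux".

dtux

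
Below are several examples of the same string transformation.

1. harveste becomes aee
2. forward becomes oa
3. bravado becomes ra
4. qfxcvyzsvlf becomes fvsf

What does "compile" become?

Rule — keep one character in every 3, starting at position 2 (positions 2nd, 5th, 8th, ...).
On "compile" that produces "oi".

oi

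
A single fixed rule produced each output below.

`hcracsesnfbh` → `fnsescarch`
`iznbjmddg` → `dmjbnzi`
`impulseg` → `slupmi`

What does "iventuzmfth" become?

fmzutnevi

The pattern: delete the last 2 characters, then reverse the string.
So "iventuzmfth" becomes "fmzutnevi".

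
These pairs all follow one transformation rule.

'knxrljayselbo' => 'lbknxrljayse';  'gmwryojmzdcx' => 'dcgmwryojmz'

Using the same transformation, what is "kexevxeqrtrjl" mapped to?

The rule is to delete the last character, then move the last 2 characters to the front (rotate right by 2).
Doing the same to "kexevxeqrtrjl": "rjkexevxeqrt".

rjkexevxeqrt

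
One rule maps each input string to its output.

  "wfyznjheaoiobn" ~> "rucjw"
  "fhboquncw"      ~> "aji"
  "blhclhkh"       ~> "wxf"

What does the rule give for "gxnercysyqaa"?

What's happening: keep one character in every 3, starting at position 1 (positions 1st, 4th, 7th, ...), then shift every letter 5 places backward in the alphabet (wrapping around).
For "gxnercysyqaa", step one produces "geyq"; step two turns that into "bztl".

bztl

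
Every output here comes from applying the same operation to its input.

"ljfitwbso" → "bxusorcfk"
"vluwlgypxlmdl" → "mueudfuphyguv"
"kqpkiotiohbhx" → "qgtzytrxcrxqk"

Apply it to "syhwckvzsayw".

hfbhqflteibj

What's happening: shift every letter 9 places forward in the alphabet (wrapping around), then move the last 2 characters to the front (rotate right by 2).
Applying that to "syhwckvzsayw" gives "hfbhqflteibj".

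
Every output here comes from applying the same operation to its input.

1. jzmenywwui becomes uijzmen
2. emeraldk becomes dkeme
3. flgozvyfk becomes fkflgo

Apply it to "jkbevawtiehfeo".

The rule is to move the last 2 characters to the front (rotate right by 2), then delete the last 3 characters.
"jkbevawtiehfeo" → "eojkbevawtiehf" → "eojkbevawti".

eojkbevawti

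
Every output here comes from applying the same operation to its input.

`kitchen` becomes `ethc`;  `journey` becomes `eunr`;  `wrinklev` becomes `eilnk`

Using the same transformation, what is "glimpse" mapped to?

sipm

The transformation: take characters alternately from the front and the back (1st, last, 2nd, 2nd-last, ...), then delete the first 3 characters.
"glimpse" → "gelsipm" → "sipm".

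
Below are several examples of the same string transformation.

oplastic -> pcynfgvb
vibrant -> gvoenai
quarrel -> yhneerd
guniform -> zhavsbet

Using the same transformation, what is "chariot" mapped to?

gunevbp

Rule — shift every letter 13 places forward in the alphabet (wrapping around) — i.e. ROT13, then swap the first and last characters.
Applying both steps to "chariot": "punevbg", then "gunevbp".
(Check on "guniform": → "thavsbez" → "zhavsbet" ✓)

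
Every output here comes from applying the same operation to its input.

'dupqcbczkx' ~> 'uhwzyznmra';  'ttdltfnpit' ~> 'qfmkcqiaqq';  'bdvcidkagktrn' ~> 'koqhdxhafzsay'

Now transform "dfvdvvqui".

frnssasca

The rule is to shift every letter 3 places backward in the alphabet (wrapping around), then reverse the string.
So "dfvdvvqui" becomes "frnssasca".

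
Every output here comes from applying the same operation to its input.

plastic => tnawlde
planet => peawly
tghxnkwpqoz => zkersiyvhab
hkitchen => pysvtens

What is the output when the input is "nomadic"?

tnyzxlo

The pattern: shift every letter 11 places forward in the alphabet (wrapping around), then move the last 2 characters to the front (rotate right by 2).
Doing the same to "nomadic": "tnyzxlo".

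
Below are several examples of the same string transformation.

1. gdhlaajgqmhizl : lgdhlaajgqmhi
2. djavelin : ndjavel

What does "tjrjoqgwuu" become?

The rule is to move the last 2 characters to the front (rotate right by 2), then delete the first character.
Working it through for "tjrjoqgwuu": intermediate "uutjrjoqgw", final "utjrjoqgw".

utjrjoqgw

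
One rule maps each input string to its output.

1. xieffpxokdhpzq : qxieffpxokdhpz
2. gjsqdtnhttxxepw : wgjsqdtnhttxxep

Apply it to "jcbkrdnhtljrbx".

xjcbkrdnhtljrb

What's happening: move the last character to the front.
Doing the same to "jcbkrdnhtljrbx": "xjcbkrdnhtljrb".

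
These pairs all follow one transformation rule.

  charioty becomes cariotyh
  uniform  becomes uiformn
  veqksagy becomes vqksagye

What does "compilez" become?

Looking at the pairs, the operation is to move the first character to the end, then swap the first and last characters.
Working it through for "compilez": intermediate "ompilezc", final "cmpilezo".
(Check on "uniform": → "niformu" → "uiformn" ✓)

cmpilezo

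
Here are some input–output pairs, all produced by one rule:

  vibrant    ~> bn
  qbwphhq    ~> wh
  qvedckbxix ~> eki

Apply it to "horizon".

The pattern: keep one character in every 3, starting at position 3 (positions 3rd, 6th, 9th, ...).
For "horizon" the result is "ro".

ro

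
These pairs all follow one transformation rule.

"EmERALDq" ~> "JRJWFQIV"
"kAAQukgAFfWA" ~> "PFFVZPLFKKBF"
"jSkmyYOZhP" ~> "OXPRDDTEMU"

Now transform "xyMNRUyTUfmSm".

CDRSWZDYZKRXR

Looking at the pairs, the operation is to shift every letter 5 places forward in the alphabet (wrapping around), then convert every letter to uppercase.
"xyMNRUyTUfmSm" → "CDRSWZDYZKRXR".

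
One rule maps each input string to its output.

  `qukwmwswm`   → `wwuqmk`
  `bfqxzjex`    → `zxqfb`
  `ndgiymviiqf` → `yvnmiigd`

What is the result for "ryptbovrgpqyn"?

What's happening: delete the last 3 characters, then sort the characters into reverse alphabetical order.
"ryptbovrgpqyn" → "ryptbovrgp" → "yvtrrppogb".
(Check on "bfqxzjex": → "bfqxz" → "zxqfb" ✓)

yvtrrppogb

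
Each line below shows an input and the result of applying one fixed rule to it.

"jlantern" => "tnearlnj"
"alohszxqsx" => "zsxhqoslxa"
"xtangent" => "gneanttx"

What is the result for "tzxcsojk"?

What's happening: swap the front and back halves of the string, then take characters alternately from the front and the back (1st, last, 2nd, 2nd-last, ...).
Working it through for "tzxcsojk": intermediate "sojktzxc", final "scoxjzkt".

scoxjzkt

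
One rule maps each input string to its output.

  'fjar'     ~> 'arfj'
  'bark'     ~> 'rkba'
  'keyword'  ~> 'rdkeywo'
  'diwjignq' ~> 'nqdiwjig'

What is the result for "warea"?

eawar

The transformation: move the last 2 characters to the front (rotate right by 2).
So "warea" becomes "eawar".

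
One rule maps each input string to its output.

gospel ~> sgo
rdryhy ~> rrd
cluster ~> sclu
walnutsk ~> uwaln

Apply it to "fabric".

The pattern: delete the last 3 characters, then move the last character to the front.
"fabric" → "fab" → "bfa".

bfa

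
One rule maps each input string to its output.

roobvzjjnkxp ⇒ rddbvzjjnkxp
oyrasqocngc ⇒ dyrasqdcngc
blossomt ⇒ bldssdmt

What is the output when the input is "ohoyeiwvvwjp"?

Looking at the pairs, the operation is to replace every "o" with "d".
"ohoyeiwvvwjp" → "dhdyeiwvvwjp".

dhdyeiwvvwjp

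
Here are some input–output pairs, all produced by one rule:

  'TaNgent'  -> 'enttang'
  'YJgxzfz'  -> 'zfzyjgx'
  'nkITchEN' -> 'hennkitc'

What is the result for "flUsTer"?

terflus

The rule is to move the last 3 characters to the front (rotate right by 3), then convert every letter to lowercase.
On "flUsTer" that produces "terflus".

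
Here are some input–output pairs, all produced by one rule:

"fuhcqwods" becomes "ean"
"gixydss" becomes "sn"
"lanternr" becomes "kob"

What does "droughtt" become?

bqd

In each case the input is transformed by: keep one character in every 3, starting at position 2 (positions 2nd, 5th, 8th, ...), then shift every letter 10 places forward in the alphabet (wrapping around).
"droughtt" → "rgt" → "bqd".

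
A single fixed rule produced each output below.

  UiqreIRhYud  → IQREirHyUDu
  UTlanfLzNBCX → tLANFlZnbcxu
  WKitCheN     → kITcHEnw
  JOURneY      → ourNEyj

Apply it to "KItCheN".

iTcHEnk

In each case the input is transformed by: flip the case of every letter, then move the first character to the end.
"KItCheN" → "kiTcHEn" → "iTcHEnk".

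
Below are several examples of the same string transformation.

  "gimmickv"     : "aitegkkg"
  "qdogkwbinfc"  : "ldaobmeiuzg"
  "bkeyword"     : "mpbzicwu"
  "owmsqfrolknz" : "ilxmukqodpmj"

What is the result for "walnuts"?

The pattern: move the last 3 characters to the front (rotate right by 3), then shift every letter 2 places backward in the alphabet (wrapping around).
"walnuts" → "utswaln" → "srquyjl".

srquyjl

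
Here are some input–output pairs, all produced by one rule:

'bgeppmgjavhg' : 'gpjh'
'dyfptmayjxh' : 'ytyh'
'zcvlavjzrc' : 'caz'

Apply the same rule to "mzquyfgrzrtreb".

Looking at the pairs, the operation is to keep one character in every 3, starting at position 2 (positions 2nd, 5th, 8th, ...).
"mzquyfgrzrtreb" → "zyrtb".

zyrtb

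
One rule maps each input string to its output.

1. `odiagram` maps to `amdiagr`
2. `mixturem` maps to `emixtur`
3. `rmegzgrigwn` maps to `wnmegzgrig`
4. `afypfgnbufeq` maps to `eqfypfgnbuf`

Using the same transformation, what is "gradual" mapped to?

Each output is the input with this applied: delete the first character, then move the last 2 characters to the front (rotate right by 2).
On "gradual" that produces "alradu".
(Check on "odiagram": → "diagram" → "amdiagr" ✓)

alradu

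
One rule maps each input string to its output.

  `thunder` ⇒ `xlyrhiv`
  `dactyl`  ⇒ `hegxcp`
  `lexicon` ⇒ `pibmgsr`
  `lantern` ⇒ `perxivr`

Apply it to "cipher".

The transformation: shift every letter 4 places forward in the alphabet (wrapping around).
"cipher" → "gmtliv".

gmtliv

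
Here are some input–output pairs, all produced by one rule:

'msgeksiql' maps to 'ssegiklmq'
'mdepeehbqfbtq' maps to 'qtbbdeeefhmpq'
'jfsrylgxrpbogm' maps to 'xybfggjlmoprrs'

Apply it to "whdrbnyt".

Rule — sort the characters into alphabetical order, then move the last 2 characters to the front (rotate right by 2).
For "whdrbnyt", step one produces "bdhnrtwy"; step two turns that into "wybdhnrt".

wybdhnrt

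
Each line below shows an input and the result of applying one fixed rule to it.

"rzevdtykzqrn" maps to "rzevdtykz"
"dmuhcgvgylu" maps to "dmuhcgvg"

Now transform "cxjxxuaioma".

cxjxxuai

The pattern: delete the last 3 characters.
"cxjxxuaioma" → "cxjxxuai".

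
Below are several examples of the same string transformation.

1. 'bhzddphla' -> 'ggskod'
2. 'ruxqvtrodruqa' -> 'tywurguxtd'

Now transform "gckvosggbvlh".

The transformation: delete the first 3 characters, then shift every letter 3 places forward in the alphabet (wrapping around).
"gckvosggbvlh" → "vosggbvlh" → "yrvjjeyok".
(Check on "bhzddphla": → "ddphla" → "ggskod" ✓)

yrvjjeyok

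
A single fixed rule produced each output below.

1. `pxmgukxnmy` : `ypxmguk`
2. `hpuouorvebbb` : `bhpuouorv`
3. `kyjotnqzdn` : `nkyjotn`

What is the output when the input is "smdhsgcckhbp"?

Each output is the input with this applied: move the last character to the front, then delete the last 3 characters.
Starting from "smdhsgcckhbp": after the first operation, "psmdhsgcckhb"; after the second, "psmdhsgcc".

psmdhsgcc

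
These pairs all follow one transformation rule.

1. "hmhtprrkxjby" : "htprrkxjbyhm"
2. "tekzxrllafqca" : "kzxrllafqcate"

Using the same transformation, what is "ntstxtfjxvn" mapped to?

stxtfjxvnnt

In each case the input is transformed by: move the first 2 characters to the end (rotate left by 2).
For "ntstxtfjxvn" the result is "stxtfjxvnnt".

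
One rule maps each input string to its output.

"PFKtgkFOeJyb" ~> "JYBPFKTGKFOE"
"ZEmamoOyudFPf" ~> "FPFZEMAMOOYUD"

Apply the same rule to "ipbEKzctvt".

Looking at the pairs, the operation is to move the last 3 characters to the front (rotate right by 3), then convert every letter to uppercase.
Applying both steps to "ipbEKzctvt": "tvtipbEKzc", then "TVTIPBEKZC".
(Check on "PFKtgkFOeJyb": → "JybPFKtgkFOe" → "JYBPFKTGKFOE" ✓)

TVTIPBEKZC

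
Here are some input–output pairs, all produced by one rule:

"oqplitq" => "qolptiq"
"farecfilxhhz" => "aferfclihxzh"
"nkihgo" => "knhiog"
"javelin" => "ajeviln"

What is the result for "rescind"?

ercsnid

What's happening: swap each adjacent pair of characters (1↔2, 3↔4, ...).
So "rescind" becomes "ercsnid".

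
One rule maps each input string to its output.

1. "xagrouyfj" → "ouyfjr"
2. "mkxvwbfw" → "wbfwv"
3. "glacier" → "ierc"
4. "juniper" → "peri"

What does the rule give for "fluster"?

ters

The pattern: delete the first 3 characters, then move the first character to the end.
On "fluster" that produces "ters".
(Check on "mkxvwbfw": → "vwbfw" → "wbfwv" ✓)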